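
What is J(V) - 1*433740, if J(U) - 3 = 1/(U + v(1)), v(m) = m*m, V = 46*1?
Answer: -20385638/47 ≈ -4.3374e+5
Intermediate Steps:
V = 46
v(m) = m²
J(U) = 3 + 1/(1 + U) (J(U) = 3 + 1/(U + 1²) = 3 + 1/(U + 1) = 3 + 1/(1 + U))
J(V) - 1*433740 = (4 + 3*46)/(1 + 46) - 1*433740 = (4 + 138)/47 - 433740 = (1/47)*142 - 433740 = 142/47 - 433740 = -20385638/47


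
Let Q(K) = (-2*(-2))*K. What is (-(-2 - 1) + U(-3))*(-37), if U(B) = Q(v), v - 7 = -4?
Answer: -555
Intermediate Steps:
v = 3 (v = 7 - 4 = 3)
Q(K) = 4*K
U(B) = 12 (U(B) = 4*3 = 12)
(-(-2 - 1) + U(-3))*(-37) = (-(-2 - 1) + 12)*(-37) = (-1*(-3) + 12)*(-37) = (3 + 12)*(-37) = 15*(-37) = -555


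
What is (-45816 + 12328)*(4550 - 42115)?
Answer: 1257976720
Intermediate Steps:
(-45816 + 12328)*(4550 - 42115) = -33488*(-37565) = 1257976720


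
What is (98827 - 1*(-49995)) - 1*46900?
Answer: 101922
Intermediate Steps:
(98827 - 1*(-49995)) - 1*46900 = (98827 + 49995) - 46900 = 148822 - 46900 = 101922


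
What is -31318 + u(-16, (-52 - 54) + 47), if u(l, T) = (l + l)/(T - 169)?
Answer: -1785118/57 ≈ -31318.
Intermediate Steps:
u(l, T) = 2*l/(-169 + T) (u(l, T) = (2*l)/(-169 + T) = 2*l/(-169 + T))
-31318 + u(-16, (-52 - 54) + 47) = -31318 + 2*(-16)/(-169 + ((-52 - 54) + 47)) = -31318 + 2*(-16)/(-169 + (-106 + 47)) = -31318 + 2*(-16)/(-169 - 59) = -31318 + 2*(-16)/(-228) = -31318 + 2*(-16)*(-1/228) = -31318 + 8/57 = -1785118/57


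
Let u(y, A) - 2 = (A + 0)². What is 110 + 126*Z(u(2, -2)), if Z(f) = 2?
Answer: 362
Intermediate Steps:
u(y, A) = 2 + A² (u(y, A) = 2 + (A + 0)² = 2 + A²)
110 + 126*Z(u(2, -2)) = 110 + 126*2 = 110 + 252 = 362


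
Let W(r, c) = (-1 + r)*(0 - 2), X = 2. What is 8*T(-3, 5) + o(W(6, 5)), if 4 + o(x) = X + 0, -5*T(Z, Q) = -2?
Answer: 6/5 ≈ 1.2000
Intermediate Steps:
T(Z, Q) = ⅖ (T(Z, Q) = -⅕*(-2) = ⅖)
W(r, c) = 2 - 2*r (W(r, c) = (-1 + r)*(-2) = 2 - 2*r)
o(x) = -2 (o(x) = -4 + (2 + 0) = -4 + 2 = -2)
8*T(-3, 5) + o(W(6, 5)) = 8*(⅖) - 2 = 16/5 - 2 = 6/5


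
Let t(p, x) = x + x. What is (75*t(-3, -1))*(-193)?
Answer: 28950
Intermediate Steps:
t(p, x) = 2*x
(75*t(-3, -1))*(-193) = (75*(2*(-1)))*(-193) = (75*(-2))*(-193) = -150*(-193) = 28950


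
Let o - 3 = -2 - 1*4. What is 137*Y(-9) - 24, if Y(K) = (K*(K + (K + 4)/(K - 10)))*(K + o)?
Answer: -2456592/19 ≈ -1.2929e+5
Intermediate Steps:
o = -3 (o = 3 + (-2 - 1*4) = 3 + (-2 - 4) = 3 - 6 = -3)
Y(K) = K*(-3 + K)*(K + (4 + K)/(-10 + K)) (Y(K) = (K*(K + (K + 4)/(K - 10)))*(K - 3) = (K*(K + (4 + K)/(-10 + K)))*(-3 + K) = K*(-3 + K)*(K + (4 + K)/(-10 + K)))
137*Y(-9) - 24 = 137*(-9*(-12 + (-9)³ - 12*(-9)² + 31*(-9))/(-10 - 9)) - 24 = 137*(-9*(-12 - 729 - 12*81 - 279)/(-19)) - 24 = 137*(-9*(-1/19)*(-12 - 729 - 972 - 279)) - 24 = 137*(-9*(-1/19)*(-1992)) - 24 = 137*(-17928/19) - 24 = -2456136/19 - 24 = -2456592/19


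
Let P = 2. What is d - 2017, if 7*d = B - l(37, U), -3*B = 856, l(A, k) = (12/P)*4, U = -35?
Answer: -43285/21 ≈ -2061.2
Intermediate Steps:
l(A, k) = 24 (l(A, k) = (12/2)*4 = (12*(½))*4 = 6*4 = 24)
B = -856/3 (B = -⅓*856 = -856/3 ≈ -285.33)
d = -928/21 (d = (-856/3 - 1*24)/7 = (-856/3 - 24)/7 = (⅐)*(-928/3) = -928/21 ≈ -44.190)
d - 2017 = -928/21 - 2017 = -43285/21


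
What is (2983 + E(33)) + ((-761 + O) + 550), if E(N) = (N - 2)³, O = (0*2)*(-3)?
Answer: 32563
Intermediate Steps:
O = 0 (O = 0*(-3) = 0)
E(N) = (-2 + N)³
(2983 + E(33)) + ((-761 + O) + 550) = (2983 + (-2 + 33)³) + ((-761 + 0) + 550) = (2983 + 31³) + (-761 + 550) = (2983 + 29791) - 211 = 32774 - 211 = 32563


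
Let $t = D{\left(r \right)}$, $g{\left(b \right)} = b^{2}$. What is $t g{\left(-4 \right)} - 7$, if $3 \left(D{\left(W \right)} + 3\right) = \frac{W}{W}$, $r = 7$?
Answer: $- \frac{149}{3} \approx -49.667$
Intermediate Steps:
$D{\left(W \right)} = - \frac{8}{3}$ ($D{\left(W \right)} = -3 + \frac{W \frac{1}{W}}{3} = -3 + \frac{1}{3} \cdot 1 = -3 + \frac{1}{3} = - \frac{8}{3}$)
$t = - \frac{8}{3} \approx -2.6667$
$t g{\left(-4 \right)} - 7 = - \frac{8 \left(-4\right)^{2}}{3} - 7 = \left(- \frac{8}{3}\right) 16 - 7 = - \frac{128}{3} - 7 = - \frac{149}{3}$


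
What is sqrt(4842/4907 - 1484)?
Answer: I*sqrt(35708955422)/4907 ≈ 38.51*I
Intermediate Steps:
sqrt(4842/4907 - 1484) = sqrt(-7277146/4907) = I*sqrt(35708955422)/4907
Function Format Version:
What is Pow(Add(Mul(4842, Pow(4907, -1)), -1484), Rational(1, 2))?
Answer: Mul(Rational(1, 4907), I, Pow(35708955422, Rational(1, 2))) ≈ Mul(38.510, I)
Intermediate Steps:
Pow(Add(Mul(4842, Pow(4907, -1)), -1484), Rational(1, 2)) = Pow(Add(Mul(4842, Rational(1, 4907)), -1484), Rational(1, 2)) = Pow(Add(Rational(4842, 4907), -1484), Rational(1, 2)) = Pow(Rational(-7277146, 4907), Rational(1, 2)) = Mul(Rational(1, 4907), I, Pow(35708955422, Rational(1, 2)))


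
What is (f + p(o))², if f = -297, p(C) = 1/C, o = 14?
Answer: 17280649/196 ≈ 88167.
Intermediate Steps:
(f + p(o))² = (-297 + 1/14)² = (-4157/14)² = 17280649/196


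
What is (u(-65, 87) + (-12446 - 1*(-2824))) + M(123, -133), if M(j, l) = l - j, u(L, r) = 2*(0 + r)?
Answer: -9704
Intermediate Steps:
u(L, r) = 2*r
(u(-65, 87) + (-12446 - 1*(-2824))) + M(123, -133) = (2*87 + (-12446 - 1*(-2824))) + (-133 - 1*123) = (174 + (-12446 + 2824)) + (-133 - 123) = (174 - 9622) - 256 = -9448 - 256 = -9704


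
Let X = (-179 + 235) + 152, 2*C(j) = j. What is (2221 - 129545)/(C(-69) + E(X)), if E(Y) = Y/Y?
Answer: 254648/67 ≈ 3800.7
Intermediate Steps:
C(j) = j/2
X = 208 (X = 56 + 152 = 208)
E(Y) = 1
(2221 - 129545)/(C(-69) + E(X)) = (2221 - 129545)/((½)*(-69) + 1) = -127324/(-69/2 + 1) = -127324/(-67/2) = -127324*(-2/67) = 254648/67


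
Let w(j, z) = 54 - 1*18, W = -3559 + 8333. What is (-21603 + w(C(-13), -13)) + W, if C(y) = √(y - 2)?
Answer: -16793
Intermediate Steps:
W = 4774
C(y) = √(-2 + y)
w(j, z) = 36 (w(j, z) = 54 - 18 = 36)
(-21603 + w(C(-13), -13)) + W = (-21603 + 36) + 4774 = -21567 + 4774 = -16793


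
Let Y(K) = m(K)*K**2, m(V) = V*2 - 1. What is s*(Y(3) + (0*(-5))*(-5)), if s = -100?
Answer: -4500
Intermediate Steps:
m(V) = -1 + 2*V (m(V) = 2*V - 1 = -1 + 2*V)
Y(K) = K**2*(-1 + 2*K) (Y(K) = (-1 + 2*K)*K**2 = K**2*(-1 + 2*K))
s*(Y(3) + (0*(-5))*(-5)) = -100*(3**2*(-1 + 2*3) + (0*(-5))*(-5)) = -100*(9*(-1 + 6) + 0*(-5)) = -100*(9*5 + 0) = -100*(45 + 0) = -100*45 = -4500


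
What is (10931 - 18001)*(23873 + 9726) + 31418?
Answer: -237513512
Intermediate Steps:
(10931 - 18001)*(23873 + 9726) + 31418 = -7070*33599 + 31418 = -237544930 + 31418 = -237513512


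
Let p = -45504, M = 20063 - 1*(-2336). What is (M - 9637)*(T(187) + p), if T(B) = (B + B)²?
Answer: 1204375464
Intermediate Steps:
M = 22399 (M = 20063 + 2336 = 22399)
T(B) = 4*B² (T(B) = (2*B)² = 4*B²)
(M - 9637)*(T(187) + p) = (22399 - 9637)*(4*187² - 45504) = 12762*(4*34969 - 45504) = 12762*(139876 - 45504) = 12762*94372 = 1204375464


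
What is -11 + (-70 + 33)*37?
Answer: -1380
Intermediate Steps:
-11 + (-70 + 33)*37 = -11 - 37*37 = -11 - 1369 = -1380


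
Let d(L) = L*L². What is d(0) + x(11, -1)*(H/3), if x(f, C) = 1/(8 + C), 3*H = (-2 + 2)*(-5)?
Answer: 0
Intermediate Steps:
H = 0 (H = ((-2 + 2)*(-5))/3 = (0*(-5))/3 = (⅓)*0 = 0)
d(L) = L³
d(0) + x(11, -1)*(H/3) = 0³ + (0/3)/(8 - 1) = 0 + (0*(⅓))/7 = 0 + (⅐)*0 = 0 + 0 = 0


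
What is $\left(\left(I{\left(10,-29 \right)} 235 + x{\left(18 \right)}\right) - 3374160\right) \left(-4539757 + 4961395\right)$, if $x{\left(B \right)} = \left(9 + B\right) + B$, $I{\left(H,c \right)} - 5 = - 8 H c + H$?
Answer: $-1191291788820$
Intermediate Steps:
$I{\left(H,c \right)} = 5 + H - 8 H c$ ($I{\left(H,c \right)} = 5 + \left(- 8 H c + H\right) = 5 - \left(- H + 8 H c\right) = 5 + H - 8 H c$)
$x{\left(B \right)} = 9 + 2 B$
$\left(\left(I{\left(10,-29 \right)} 235 + x{\left(18 \right)}\right) - 3374160\right) \left(-4539757 + 4961395\right) = \left(\left(\left(5 + 10 - 80 \left(-29\right)\right) 235 + \left(9 + 2 \cdot 18\right)\right) - 3374160\right) \left(-4539757 + 4961395\right) = \left(\left(\left(5 + 10 + 2320\right) 235 + \left(9 + 36\right)\right) - 3374160\right) 421638 = \left(\left(2335 \cdot 235 + 45\right) - 3374160\right) 421638 = \left(\left(548725 + 45\right) - 3374160\right) 421638 = \left(548770 - 3374160\right) 421638 = \left(-2825390\right) 421638 = -1191291788820$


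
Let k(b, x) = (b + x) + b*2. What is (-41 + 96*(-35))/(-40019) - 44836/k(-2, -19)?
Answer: 1794376909/1000475 ≈ 1793.5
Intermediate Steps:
k(b, x) = x + 3*b (k(b, x) = (b + x) + 2*b = x + 3*b)
(-41 + 96*(-35))/(-40019) - 44836/k(-2, -19) = (-41 + 96*(-35))/(-40019) - 44836/(-19 + 3*(-2)) = (-41 - 3360)*(-1/40019) - 44836/(-19 - 6) = -3401*(-1/40019) - 44836/(-25) = 3401/40019 - 44836*(-1/25) = 3401/40019 + 44836/25 = 1794376909/1000475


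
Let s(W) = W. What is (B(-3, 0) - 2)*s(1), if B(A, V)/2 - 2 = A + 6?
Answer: 8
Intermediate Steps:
B(A, V) = 16 + 2*A (B(A, V) = 4 + 2*(A + 6) = 4 + 2*(6 + A) = 4 + (12 + 2*A) = 16 + 2*A)
(B(-3, 0) - 2)*s(1) = ((16 + 2*(-3)) - 2)*1 = ((16 - 6) - 2)*1 = (10 - 2)*1 = 8*1 = 8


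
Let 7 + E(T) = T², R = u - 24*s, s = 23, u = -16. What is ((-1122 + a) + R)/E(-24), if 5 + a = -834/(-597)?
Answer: -337027/113231 ≈ -2.9765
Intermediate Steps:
R = -568 (R = -16 - 24*23 = -16 - 552 = -568)
E(T) = -7 + T²
a = -717/199 (a = -5 - 834/(-597) = -5 - 834*(-1/597) = -5 + 278/199 = -717/199 ≈ -3.6030)
((-1122 + a) + R)/E(-24) = ((-1122 - 717/199) - 568)/(-7 + (-24)²) = (-223995/199 - 568)/(-7 + 576) = -337027/199/569 = -337027/199*1/569 = -337027/113231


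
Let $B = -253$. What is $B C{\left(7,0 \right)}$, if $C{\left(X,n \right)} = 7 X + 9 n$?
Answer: $-12397$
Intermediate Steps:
$B C{\left(7,0 \right)} = - 253 \left(7 \cdot 7 + 9 \cdot 0\right) = - 253 \left(49 + 0\right) = \left(-253\right) 49 = -12397$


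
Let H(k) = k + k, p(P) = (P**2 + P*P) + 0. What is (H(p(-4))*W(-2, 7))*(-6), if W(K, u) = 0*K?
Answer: 0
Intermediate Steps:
W(K, u) = 0
p(P) = 2*P**2 (p(P) = (P**2 + P**2) + 0 = 2*P**2 + 0 = 2*P**2)
H(k) = 2*k
(H(p(-4))*W(-2, 7))*(-6) = ((2*(2*(-4)**2))*0)*(-6) = ((2*(2*16))*0)*(-6) = ((2*32)*0)*(-6) = (64*0)*(-6) = 0*(-6) = 0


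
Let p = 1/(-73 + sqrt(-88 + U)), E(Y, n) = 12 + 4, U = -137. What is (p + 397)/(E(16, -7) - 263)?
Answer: -169605/105526 + 15*I/1371838 ≈ -1.6072 + 1.0934e-5*I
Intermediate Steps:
E(Y, n) = 16
p = (-73 - 15*I)/5554 (p = 1/(-73 + sqrt(-88 - 137)) = 1/(-73 + sqrt(-225)) = 1/(-73 + 15*I) = (-73 - 15*I)/5554 ≈ -0.013144 - 0.0027008*I)
(p + 397)/(E(16, -7) - 263) = ((-73/5554 - 15*I/5554) + 397)/(16 - 263) = (2204865/5554 - 15*I/5554)/(-247) = (2204865/5554 - 15*I/5554)*(-1/247) = -169605/105526 + 15*I/1371838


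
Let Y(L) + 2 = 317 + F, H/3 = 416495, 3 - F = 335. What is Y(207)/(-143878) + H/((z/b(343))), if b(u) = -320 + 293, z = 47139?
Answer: -1617960358349/2260755014 ≈ -715.67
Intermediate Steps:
F = -332 (F = 3 - 1*335 = 3 - 335 = -332)
H = 1249485 (H = 3*416495 = 1249485)
b(u) = -27
Y(L) = -17 (Y(L) = -2 + (317 - 332) = -2 - 15 = -17)
Y(207)/(-143878) + H/((z/b(343))) = -17/(-143878) + 1249485/((47139/(-27))) = -17*(-1/143878) + 1249485/((47139*(-1/27))) = 17/143878 + 1249485/(-15713/9) = 17/143878 + 1249485*(-9/15713) = 17/143878 - 11245365/15713 = -1617960358349/2260755014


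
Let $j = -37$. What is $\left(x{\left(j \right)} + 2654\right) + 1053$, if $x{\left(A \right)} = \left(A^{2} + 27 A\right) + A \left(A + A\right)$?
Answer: $6815$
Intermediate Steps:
$x{\left(A \right)} = 3 A^{2} + 27 A$ ($x{\left(A \right)} = \left(A^{2} + 27 A\right) + A 2 A = \left(A^{2} + 27 A\right) + 2 A^{2} = 3 A^{2} + 27 A$)
$\left(x{\left(j \right)} + 2654\right) + 1053 = \left(3 \left(-37\right) \left(9 - 37\right) + 2654\right) + 1053 = \left(3 \left(-37\right) \left(-28\right) + 2654\right) + 1053 = \left(3108 + 2654\right) + 1053 = 5762 + 1053 = 6815$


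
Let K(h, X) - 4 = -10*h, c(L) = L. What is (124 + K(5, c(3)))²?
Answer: 6084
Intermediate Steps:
K(h, X) = 4 - 10*h
(124 + K(5, c(3)))² = (124 + (4 - 10*5))² = (124 + (4 - 50))² = (124 - 46)² = 78² = 6084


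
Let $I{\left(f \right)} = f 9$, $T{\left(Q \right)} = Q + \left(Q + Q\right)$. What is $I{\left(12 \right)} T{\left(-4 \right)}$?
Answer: $-1296$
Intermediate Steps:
$T{\left(Q \right)} = 3 Q$ ($T{\left(Q \right)} = Q + 2 Q = 3 Q$)
$I{\left(f \right)} = 9 f$
$I{\left(12 \right)} T{\left(-4 \right)} = 9 \cdot 12 \cdot 3 \left(-4\right) = 108 \left(-12\right) = -1296$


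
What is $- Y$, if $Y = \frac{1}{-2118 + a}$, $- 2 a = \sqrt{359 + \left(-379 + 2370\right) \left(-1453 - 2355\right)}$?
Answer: $\frac{2824}{8508355} - \frac{2 i \sqrt{7581369}}{25525065} \approx 0.00033191 - 0.00021574 i$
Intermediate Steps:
$a = - \frac{i \sqrt{7581369}}{2}$ ($a = - \frac{\sqrt{359 + \left(-379 + 2370\right) \left(-1453 - 2355\right)}}{2} = - \frac{\sqrt{359 + 1991 \left(-3808\right)}}{2} = - \frac{\sqrt{359 - 7581728}}{2} = - \frac{\sqrt{-7581369}}{2} = - \frac{i \sqrt{7581369}}{2} \approx - 1376.7 i$)
$Y = \frac{1}{-2118 - \frac{i \sqrt{7581369}}{2}} \approx -0.00033191 + 0.00021574 i$
$- Y = - (- \frac{2824}{8508355} + \frac{2 i \sqrt{7581369}}{25525065}) = \frac{2824}{8508355} - \frac{2 i \sqrt{7581369}}{25525065}$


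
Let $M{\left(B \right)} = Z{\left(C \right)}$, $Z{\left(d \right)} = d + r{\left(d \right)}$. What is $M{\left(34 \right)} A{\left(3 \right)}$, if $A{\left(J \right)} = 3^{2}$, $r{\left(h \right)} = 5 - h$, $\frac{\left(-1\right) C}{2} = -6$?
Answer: $45$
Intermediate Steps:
$C = 12$ ($C = \left(-2\right) \left(-6\right) = 12$)
$Z{\left(d \right)} = 5$ ($Z{\left(d \right)} = d - \left(-5 + d\right) = 5$)
$M{\left(B \right)} = 5$
$A{\left(J \right)} = 9$
$M{\left(34 \right)} A{\left(3 \right)} = 5 \cdot 9 = 45$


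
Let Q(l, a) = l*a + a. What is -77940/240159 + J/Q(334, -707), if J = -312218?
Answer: 18840754454/18960152785 ≈ 0.99370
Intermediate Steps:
Q(l, a) = a + a*l (Q(l, a) = a*l + a = a + a*l)
-77940/240159 + J/Q(334, -707) = -77940/240159 - 312218*(-1/(707*(1 + 334))) = -77940*1/240159 - 312218/((-707*335)) = -25980/80053 - 312218/(-236845) = -25980/80053 - 312218*(-1/236845) = -25980/80053 + 312218/236845 = 18840754454/18960152785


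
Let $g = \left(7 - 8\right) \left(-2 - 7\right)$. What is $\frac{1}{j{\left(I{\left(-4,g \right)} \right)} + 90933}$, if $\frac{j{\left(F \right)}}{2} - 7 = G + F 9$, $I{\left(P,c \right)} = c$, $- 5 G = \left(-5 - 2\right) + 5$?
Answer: $\frac{5}{455549} \approx 1.0976 \cdot 10^{-5}$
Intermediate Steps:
$G = \frac{2}{5}$ ($G = - \frac{\left(-5 - 2\right) + 5}{5} = - \frac{-7 + 5}{5} = \left(- \frac{1}{5}\right) \left(-2\right) = \frac{2}{5} \approx 0.4$)
$g = 9$ ($g = \left(-1\right) \left(-9\right) = 9$)
$j{\left(F \right)} = \frac{74}{5} + 18 F$ ($j{\left(F \right)} = 14 + 2 \left(\frac{2}{5} + F 9\right) = 14 + 2 \left(\frac{2}{5} + 9 F\right) = 14 + \left(\frac{4}{5} + 18 F\right) = \frac{74}{5} + 18 F$)
$\frac{1}{j{\left(I{\left(-4,g \right)} \right)} + 90933} = \frac{1}{\left(\frac{74}{5} + 18 \cdot 9\right) + 90933} = \frac{1}{\left(\frac{74}{5} + 162\right) + 90933} = \frac{1}{\frac{884}{5} + 90933} = \frac{1}{\frac{455549}{5}} = \frac{5}{455549}$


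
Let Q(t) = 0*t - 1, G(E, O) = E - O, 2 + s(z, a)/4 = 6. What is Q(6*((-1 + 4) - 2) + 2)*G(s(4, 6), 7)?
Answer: -9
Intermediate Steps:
s(z, a) = 16 (s(z, a) = -8 + 4*6 = -8 + 24 = 16)
Q(t) = -1 (Q(t) = 0 - 1 = -1)
Q(6*((-1 + 4) - 2) + 2)*G(s(4, 6), 7) = -(16 - 1*7) = -(16 - 7) = -1*9 = -9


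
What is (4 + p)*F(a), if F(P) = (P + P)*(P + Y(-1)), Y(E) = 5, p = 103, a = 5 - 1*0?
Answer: 10700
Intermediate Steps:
a = 5 (a = 5 + 0 = 5)
F(P) = 2*P*(5 + P) (F(P) = (P + P)*(P + 5) = (2*P)*(5 + P) = 2*P*(5 + P))
(4 + p)*F(a) = (4 + 103)*(2*5*(5 + 5)) = 107*(2*5*10) = 107*100 = 10700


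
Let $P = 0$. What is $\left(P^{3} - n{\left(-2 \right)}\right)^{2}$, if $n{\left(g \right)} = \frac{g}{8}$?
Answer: $\frac{1}{16} \approx 0.0625$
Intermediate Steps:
$n{\left(g \right)} = \frac{g}{8}$ ($n{\left(g \right)} = g \frac{1}{8} = \frac{g}{8}$)
$\left(P^{3} - n{\left(-2 \right)}\right)^{2} = \left(0^{3} - \frac{1}{8} \left(-2\right)\right)^{2} = \left(0 - - \frac{1}{4}\right)^{2} = \left(0 + \frac{1}{4}\right)^{2} = \left(\frac{1}{4}\right)^{2} = \frac{1}{16}$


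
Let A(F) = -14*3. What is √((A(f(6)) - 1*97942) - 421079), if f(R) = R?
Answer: I*√519063 ≈ 720.46*I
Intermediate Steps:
A(F) = -42
√((A(f(6)) - 1*97942) - 421079) = √((-42 - 1*97942) - 421079) = √((-42 - 97942) - 421079) = √(-97984 - 421079) = √(-519063) = I*√519063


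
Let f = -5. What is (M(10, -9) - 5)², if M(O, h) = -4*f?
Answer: 225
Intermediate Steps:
M(O, h) = 20 (M(O, h) = -4*(-5) = 20)
(M(10, -9) - 5)² = (20 - 5)² = 15² = 225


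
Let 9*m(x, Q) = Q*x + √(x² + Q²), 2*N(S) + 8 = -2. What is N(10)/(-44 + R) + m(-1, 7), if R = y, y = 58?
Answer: -143/126 + 5*√2/9 ≈ -0.34925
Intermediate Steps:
N(S) = -5 (N(S) = -4 + (½)*(-2) = -4 - 1 = -5)
m(x, Q) = √(Q² + x²)/9 + Q*x/9 (m(x, Q) = (Q*x + √(x² + Q²))/9 = (Q*x + √(Q² + x²))/9 = (√(Q² + x²) + Q*x)/9 = √(Q² + x²)/9 + Q*x/9)
R = 58
N(10)/(-44 + R) + m(-1, 7) = -5/(-44 + 58) + (√(7² + (-1)²)/9 + (⅑)*7*(-1)) = -5/14 + (√(49 + 1)/9 - 7/9) = (1/14)*(-5) + (√50/9 - 7/9) = -5/14 + ((5*√2)/9 - 7/9) = -5/14 + (5*√2/9 - 7/9) = -5/14 + (-7/9 + 5*√2/9) = -143/126 + 5*√2/9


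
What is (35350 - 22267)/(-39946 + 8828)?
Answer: -13083/31118 ≈ -0.42043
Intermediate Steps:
(35350 - 22267)/(-39946 + 8828) = 13083/(-31118) = 13083*(-1/31118) = -13083/31118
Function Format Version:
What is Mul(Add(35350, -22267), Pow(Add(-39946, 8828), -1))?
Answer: Rational(-13083, 31118) ≈ -0.42043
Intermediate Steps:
Mul(Add(35350, -22267), Pow(Add(-39946, 8828), -1)) = Mul(13083, Pow(-31118, -1)) = Mul(13083, Rational(-1, 31118)) = Rational(-13083, 31118)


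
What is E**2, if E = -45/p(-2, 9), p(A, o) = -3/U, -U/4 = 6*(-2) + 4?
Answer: 230400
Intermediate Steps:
U = 32 (U = -4*(6*(-2) + 4) = -4*(-12 + 4) = -4*(-8) = 32)
p(A, o) = -3/32
E = 480 (E = -45/(-3/32) = -45*(-32/3) = 480)
E**2 = 480**2 = 230400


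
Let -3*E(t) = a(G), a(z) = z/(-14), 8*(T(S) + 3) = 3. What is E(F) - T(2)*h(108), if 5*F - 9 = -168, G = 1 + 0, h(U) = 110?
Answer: 24257/84 ≈ 288.77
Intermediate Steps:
T(S) = -21/8 (T(S) = -3 + (⅛)*3 = -3 + 3/8 = -21/8)
G = 1
a(z) = -z/14 (a(z) = z*(-1/14) = -z/14)
F = -159/5 (F = 9/5 + (⅕)*(-168) = 9/5 - 168/5 = -159/5 ≈ -31.800)
E(t) = 1/42 (E(t) = -(-1)/42 = -⅓*(-1/14) = 1/42)
E(F) - T(2)*h(108) = 1/42 - (-21)*110/8 = 1/42 - 1*(-1155/4) = 1/42 + 1155/4 = 24257/84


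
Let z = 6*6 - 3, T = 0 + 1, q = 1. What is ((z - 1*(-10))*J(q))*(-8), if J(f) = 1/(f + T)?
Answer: -172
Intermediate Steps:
T = 1
z = 33 (z = 36 - 3 = 33)
J(f) = 1/(1 + f) (J(f) = 1/(f + 1) = 1/(1 + f))
((z - 1*(-10))*J(q))*(-8) = ((33 - 1*(-10))/(1 + 1))*(-8) = ((33 + 10)/2)*(-8) = (43*(½))*(-8) = (43/2)*(-8) = -172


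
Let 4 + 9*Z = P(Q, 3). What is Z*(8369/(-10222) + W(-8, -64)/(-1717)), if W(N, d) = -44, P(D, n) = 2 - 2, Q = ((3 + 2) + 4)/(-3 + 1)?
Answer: 3093290/8775587 ≈ 0.35249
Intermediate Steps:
Q = -9/2 (Q = (5 + 4)/(-2) = 9*(-½) = -9/2 ≈ -4.5000)
P(D, n) = 0
Z = -4/9 (Z = -4/9 + (⅑)*0 = -4/9 + 0 = -4/9 ≈ -0.44444)
Z*(8369/(-10222) + W(-8, -64)/(-1717)) = -4*(8369/(-10222) - 44/(-1717))/9 = -4*(8369*(-1/10222) - 44*(-1/1717))/9 = -4*(-8369/10222 + 44/1717)/9 = -4/9*(-13919805/17551174) = 3093290/8775587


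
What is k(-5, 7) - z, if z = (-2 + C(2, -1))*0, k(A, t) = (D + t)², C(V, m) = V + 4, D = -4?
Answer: 9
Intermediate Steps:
C(V, m) = 4 + V
k(A, t) = (-4 + t)²
z = 0 (z = (-2 + (4 + 2))*0 = (-2 + 6)*0 = 4*0 = 0)
k(-5, 7) - z = (-4 + 7)² - 1*0 = 3² + 0 = 9 + 0 = 9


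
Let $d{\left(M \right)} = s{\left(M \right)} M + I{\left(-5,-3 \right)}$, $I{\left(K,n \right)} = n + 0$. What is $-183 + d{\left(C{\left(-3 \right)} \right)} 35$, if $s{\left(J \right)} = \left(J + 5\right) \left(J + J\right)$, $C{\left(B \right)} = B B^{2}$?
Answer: $-1122948$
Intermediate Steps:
$I{\left(K,n \right)} = n$
$C{\left(B \right)} = B^{3}$
$s{\left(J \right)} = 2 J \left(5 + J\right)$ ($s{\left(J \right)} = \left(5 + J\right) 2 J = 2 J \left(5 + J\right)$)
$d{\left(M \right)} = -3 + 2 M^{2} \left(5 + M\right)$ ($d{\left(M \right)} = 2 M \left(5 + M\right) M - 3 = 2 M^{2} \left(5 + M\right) - 3 = -3 + 2 M^{2} \left(5 + M\right)$)
$-183 + d{\left(C{\left(-3 \right)} \right)} 35 = -183 + \left(-3 + 2 \left(\left(-3\right)^{3}\right)^{2} \left(5 + \left(-3\right)^{3}\right)\right) 35 = -183 + \left(-3 + 2 \left(-27\right)^{2} \left(5 - 27\right)\right) 35 = -183 + \left(-3 + 2 \cdot 729 \left(-22\right)\right) 35 = -183 + \left(-3 - 32076\right) 35 = -183 - 1122765 = -1122948$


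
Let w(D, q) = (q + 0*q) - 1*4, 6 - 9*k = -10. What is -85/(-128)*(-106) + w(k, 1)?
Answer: -4697/64 ≈ -73.391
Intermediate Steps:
k = 16/9 (k = ⅔ - ⅑*(-10) = ⅔ + 10/9 = 16/9 ≈ 1.7778)
w(D, q) = -4 + q (w(D, q) = (q + 0) - 4 = q - 4 = -4 + q)
-85/(-128)*(-106) + w(k, 1) = -85/(-128)*(-106) + (-4 + 1) = -85*(-1/128)*(-106) - 3 = (85/128)*(-106) - 3 = -4505/64 - 3 = -4697/64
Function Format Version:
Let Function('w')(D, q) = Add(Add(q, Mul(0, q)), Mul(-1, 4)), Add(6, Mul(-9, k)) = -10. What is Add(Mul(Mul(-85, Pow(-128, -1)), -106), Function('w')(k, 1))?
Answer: Rational(-4697, 64) ≈ -73.391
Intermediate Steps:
k = Rational(16, 9) (k = Add(Rational(2, 3), Mul(Rational(-1, 9), -10)) = Add(Rational(2, 3), Rational(10, 9)) = Rational(16, 9) ≈ 1.7778)
Function('w')(D, q) = Add(-4, q) (Function('w')(D, q) = Add(Add(q, 0), -4) = Add(q, -4) = Add(-4, q))
Add(Mul(Mul(-85, Pow(-128, -1)), -106), Function('w')(k, 1)) = Add(Mul(Mul(-85, Pow(-128, -1)), -106), Add(-4, 1)) = Add(Mul(Mul(-85, Rational(-1, 128)), -106), -3) = Add(Mul(Rational(85, 128), -106), -3) = Add(Rational(-4505, 64), -3) = Rational(-4697, 64)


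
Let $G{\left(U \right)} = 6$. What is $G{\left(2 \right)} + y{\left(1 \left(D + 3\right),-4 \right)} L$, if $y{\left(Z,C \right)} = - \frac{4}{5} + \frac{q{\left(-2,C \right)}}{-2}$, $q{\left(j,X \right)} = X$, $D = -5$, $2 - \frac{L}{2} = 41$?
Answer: $- \frac{438}{5} \approx -87.6$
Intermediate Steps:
$L = -78$ ($L = 4 - 82 = -78$)
$y{\left(Z,C \right)} = - \frac{4}{5} - \frac{C}{2}$ ($y{\left(Z,C \right)} = - \frac{4}{5} + \frac{C}{-2} = \left(-4\right) \frac{1}{5} + C \left(- \frac{1}{2}\right) = - \frac{4}{5} - \frac{C}{2}$)
$G{\left(2 \right)} + y{\left(1 \left(D + 3\right),-4 \right)} L = 6 + \left(- \frac{4}{5} - -2\right) \left(-78\right) = 6 + \left(- \frac{4}{5} + 2\right) \left(-78\right) = 6 + \frac{6}{5} \left(-78\right) = 6 - \frac{468}{5} = - \frac{438}{5}$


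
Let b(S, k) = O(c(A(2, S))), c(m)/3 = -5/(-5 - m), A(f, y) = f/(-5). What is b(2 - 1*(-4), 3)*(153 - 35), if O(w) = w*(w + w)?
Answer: 1327500/529 ≈ 2509.5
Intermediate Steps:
A(f, y) = -f/5 (A(f, y) = f*(-1/5) = -f/5)
c(m) = -15/(-5 - m) (c(m) = 3*(-5/(-5 - m)) = -15/(-5 - m))
O(w) = 2*w**2 (O(w) = w*(2*w) = 2*w**2)
b(S, k) = 11250/529 (b(S, k) = 2*(15/(5 - 1/5*2))**2 = 2*(15/(5 - 2/5))**2 = 2*(15/(23/5))**2 = 2*(15*(5/23))**2 = 2*(75/23)**2 = 2*(5625/529) = 11250/529)
b(2 - 1*(-4), 3)*(153 - 35) = 11250*(153 - 35)/529 = (11250/529)*118 = 1327500/529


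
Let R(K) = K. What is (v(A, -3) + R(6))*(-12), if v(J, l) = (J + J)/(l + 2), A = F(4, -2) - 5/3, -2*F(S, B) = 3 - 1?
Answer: -136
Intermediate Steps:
F(S, B) = -1 (F(S, B) = -(3 - 1)/2 = -1/2*2 = -1)
A = -8/3 (A = -1 - 5/3 = -8/3 ≈ -2.6667)
v(J, l) = 2*J/(2 + l) (v(J, l) = (2*J)/(2 + l) = 2*J/(2 + l))
(v(A, -3) + R(6))*(-12) = (2*(-8/3)/(2 - 3) + 6)*(-12) = (2*(-8/3)/(-1) + 6)*(-12) = (2*(-8/3)*(-1) + 6)*(-12) = (16/3 + 6)*(-12) = (34/3)*(-12) = -136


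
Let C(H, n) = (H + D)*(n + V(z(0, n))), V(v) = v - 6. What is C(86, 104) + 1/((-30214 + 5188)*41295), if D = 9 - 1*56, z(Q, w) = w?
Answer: 8141508622259/1033448670 ≈ 7878.0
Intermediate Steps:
V(v) = -6 + v
D = -47 (D = 9 - 56 = -47)
C(H, n) = (-47 + H)*(-6 + 2*n) (C(H, n) = (H - 47)*(n + (-6 + n)) = (-47 + H)*(-6 + 2*n))
C(86, 104) + 1/((-30214 + 5188)*41295) = (282 - 94*104 + 86*104 + 86*(-6 + 104)) + 1/((-30214 + 5188)*41295) = (282 - 9776 + 8944 + 86*98) + (1/41295)/(-25026) = (282 - 9776 + 8944 + 8428) - 1/25026*1/41295 = 7878 - 1/1033448670 = 8141508622259/1033448670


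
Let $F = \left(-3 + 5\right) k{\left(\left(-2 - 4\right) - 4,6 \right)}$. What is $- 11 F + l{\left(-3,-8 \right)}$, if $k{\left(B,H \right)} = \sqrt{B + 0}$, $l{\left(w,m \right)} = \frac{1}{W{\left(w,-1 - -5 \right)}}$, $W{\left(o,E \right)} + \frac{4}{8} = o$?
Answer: $- \frac{2}{7} - 22 i \sqrt{10} \approx -0.28571 - 69.57 i$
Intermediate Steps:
$W{\left(o,E \right)} = - \frac{1}{2} + o$
$l{\left(w,m \right)} = \frac{1}{- \frac{1}{2} + w}$
$k{\left(B,H \right)} = \sqrt{B}$
$F = 2 i \sqrt{10}$ ($F = \left(-3 + 5\right) \sqrt{\left(-2 - 4\right) - 4} = 2 \sqrt{-6 - 4} = 2 \sqrt{-10} = 2 i \sqrt{10} \approx 6.3246 i$)
$- 11 F + l{\left(-3,-8 \right)} = - 11 \cdot 2 i \sqrt{10} + \frac{2}{-1 + 2 \left(-3\right)} = - 22 i \sqrt{10} + \frac{2}{-1 - 6} = - 22 i \sqrt{10} + \frac{2}{-7} = - 22 i \sqrt{10} + 2 \left(- \frac{1}{7}\right) = - 22 i \sqrt{10} - \frac{2}{7} = - \frac{2}{7} - 22 i \sqrt{10}$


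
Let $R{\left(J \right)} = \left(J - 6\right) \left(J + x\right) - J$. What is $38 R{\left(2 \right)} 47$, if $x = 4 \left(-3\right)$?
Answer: $67868$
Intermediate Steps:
$x = -12$
$R{\left(J \right)} = - J + \left(-12 + J\right) \left(-6 + J\right)$ ($R{\left(J \right)} = \left(J - 6\right) \left(J - 12\right) - J = \left(-6 + J\right) \left(-12 + J\right) - J = \left(-12 + J\right) \left(-6 + J\right) - J = - J + \left(-12 + J\right) \left(-6 + J\right)$)
$38 R{\left(2 \right)} 47 = 38 \left(72 + 2^{2} - 38\right) 47 = 38 \left(72 + 4 - 38\right) 47 = 38 \cdot 38 \cdot 47 = 1444 \cdot 47 = 67868$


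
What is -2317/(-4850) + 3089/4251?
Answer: 24831217/20617350 ≈ 1.2044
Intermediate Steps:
-2317/(-4850) + 3089/4251 = -2317*(-1/4850) + 3089*(1/4251) = 2317/4850 + 3089/4251 = 24831217/20617350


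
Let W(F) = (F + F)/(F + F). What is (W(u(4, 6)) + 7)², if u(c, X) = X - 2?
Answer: 64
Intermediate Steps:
u(c, X) = -2 + X
W(F) = 1 (W(F) = (2*F)/((2*F)) = (2*F)*(1/(2*F)) = 1)
(W(u(4, 6)) + 7)² = (1 + 7)² = 8² = 64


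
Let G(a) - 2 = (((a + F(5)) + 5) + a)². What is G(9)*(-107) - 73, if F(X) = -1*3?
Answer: -43087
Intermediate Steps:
F(X) = -3
G(a) = 2 + (2 + 2*a)² (G(a) = 2 + (((a - 3) + 5) + a)² = 2 + (((-3 + a) + 5) + a)² = 2 + ((2 + a) + a)² = 2 + (2 + 2*a)²)
G(9)*(-107) - 73 = (2 + 4*(1 + 9)²)*(-107) - 73 = (2 + 4*10²)*(-107) - 73 = (2 + 4*100)*(-107) - 73 = (2 + 400)*(-107) - 73 = 402*(-107) - 73 = -43014 - 73 = -43087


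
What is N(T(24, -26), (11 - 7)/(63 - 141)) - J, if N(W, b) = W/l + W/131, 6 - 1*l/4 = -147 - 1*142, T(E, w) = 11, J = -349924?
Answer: 54091266341/154580 ≈ 3.4992e+5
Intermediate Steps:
l = 1180 (l = 24 - 4*(-147 - 1*142) = 24 - 4*(-147 - 142) = 24 - 4*(-289) = 24 + 1156 = 1180)
N(W, b) = 1311*W/154580 (N(W, b) = W/1180 + W/131 = 1311*W/154580)
N(T(24, -26), (11 - 7)/(63 - 141)) - J = (1311/154580)*11 - 1*(-349924) = 14421/154580 + 349924 = 54091266341/154580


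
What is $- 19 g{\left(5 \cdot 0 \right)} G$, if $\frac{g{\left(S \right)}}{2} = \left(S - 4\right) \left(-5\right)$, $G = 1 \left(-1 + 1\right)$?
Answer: $0$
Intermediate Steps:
$G = 0$ ($G = 1 \cdot 0 = 0$)
$g{\left(S \right)} = 40 - 10 S$ ($g{\left(S \right)} = 2 \left(S - 4\right) \left(-5\right) = 2 \left(-4 + S\right) \left(-5\right) = 2 \left(20 - 5 S\right) = 40 - 10 S$)
$- 19 g{\left(5 \cdot 0 \right)} G = - 19 \left(40 - 10 \cdot 5 \cdot 0\right) 0 = - 19 \left(40 - 0\right) 0 = - 19 \left(40 + 0\right) 0 = \left(-19\right) 40 \cdot 0 = \left(-760\right) 0 = 0$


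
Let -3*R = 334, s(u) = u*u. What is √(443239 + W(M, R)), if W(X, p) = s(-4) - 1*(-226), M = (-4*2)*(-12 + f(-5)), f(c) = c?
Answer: √443481 ≈ 665.94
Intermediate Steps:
s(u) = u²
M = 136 (M = (-4*2)*(-12 - 5) = -8*(-17) = 136)
R = -334/3 (R = -⅓*334 = -334/3 ≈ -111.33)
W(X, p) = 242 (W(X, p) = (-4)² - 1*(-226) = 16 + 226 = 242)
√(443239 + W(M, R)) = √(443239 + 242) = √443481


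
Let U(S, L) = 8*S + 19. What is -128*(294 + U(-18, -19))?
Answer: -21632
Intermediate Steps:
U(S, L) = 19 + 8*S
-128*(294 + U(-18, -19)) = -128*(294 + (19 + 8*(-18))) = -128*(294 + (19 - 144)) = -128*(294 - 125) = -128*169 = -21632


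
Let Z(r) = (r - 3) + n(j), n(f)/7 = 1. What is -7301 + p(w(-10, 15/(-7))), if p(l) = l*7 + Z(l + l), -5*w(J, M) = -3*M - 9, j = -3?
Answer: -255233/35 ≈ -7292.4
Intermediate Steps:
n(f) = 7 (n(f) = 7*1 = 7)
Z(r) = 4 + r (Z(r) = (r - 3) + 7 = (-3 + r) + 7 = 4 + r)
w(J, M) = 9/5 + 3*M/5 (w(J, M) = -(-3*M - 9)/5 = -(-9 - 3*M)/5 = 9/5 + 3*M/5)
p(l) = 4 + 9*l (p(l) = l*7 + (4 + (l + l)) = 7*l + (4 + 2*l) = 4 + 9*l)
-7301 + p(w(-10, 15/(-7))) = -7301 + (4 + 9*(9/5 + 3*(15/(-7))/5)) = -7301 + (4 + 9*(9/5 + 3*(15*(-1/7))/5)) = -7301 + (4 + 9*(9/5 + (3/5)*(-15/7))) = -7301 + (4 + 9*(9/5 - 9/7)) = -7301 + (4 + 9*(18/35)) = -7301 + (4 + 162/35) = -7301 + 302/35 = -255233/35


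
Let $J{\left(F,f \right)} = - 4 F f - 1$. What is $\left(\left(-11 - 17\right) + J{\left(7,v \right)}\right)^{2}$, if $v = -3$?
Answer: $3025$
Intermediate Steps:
$J{\left(F,f \right)} = -1 - 4 F f$ ($J{\left(F,f \right)} = - 4 F f - 1 = -1 - 4 F f$)
$\left(\left(-11 - 17\right) + J{\left(7,v \right)}\right)^{2} = \left(\left(-11 - 17\right) - \left(1 + 28 \left(-3\right)\right)\right)^{2} = \left(-28 + \left(-1 + 84\right)\right)^{2} = \left(-28 + 83\right)^{2} = 55^{2} = 3025$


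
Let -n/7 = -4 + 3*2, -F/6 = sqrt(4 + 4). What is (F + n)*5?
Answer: -70 - 60*sqrt(2) ≈ -154.85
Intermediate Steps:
F = -12*sqrt(2) (F = -6*sqrt(4 + 4) = -12*sqrt(2) ≈ -16.971)
n = -14 (n = -7*(-4 + 3*2) = -7*(-4 + 6) = -7*2 = -14)
(F + n)*5 = (-12*sqrt(2) - 14)*5 = (-14 - 12*sqrt(2))*5 = -70 - 60*sqrt(2)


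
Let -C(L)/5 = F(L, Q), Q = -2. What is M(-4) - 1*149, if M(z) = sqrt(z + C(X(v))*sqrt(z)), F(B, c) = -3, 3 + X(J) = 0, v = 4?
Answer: -149 + sqrt(-4 + 30*I) ≈ -145.38 + 4.1392*I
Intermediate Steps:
X(J) = -3 (X(J) = -3 + 0 = -3)
C(L) = 15 (C(L) = -5*(-3) = 15)
M(z) = sqrt(z + 15*sqrt(z))
M(-4) - 1*149 = sqrt(-4 + 15*sqrt(-4)) - 1*149 = sqrt(-4 + 15*(2*I)) - 149 = sqrt(-4 + 30*I) - 149 = -149 + sqrt(-4 + 30*I)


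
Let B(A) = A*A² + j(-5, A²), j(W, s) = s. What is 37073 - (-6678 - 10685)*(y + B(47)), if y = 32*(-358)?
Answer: 1642160161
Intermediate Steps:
B(A) = A² + A³ (B(A) = A*A² + A² = A³ + A² = A² + A³)
y = -11456
37073 - (-6678 - 10685)*(y + B(47)) = 37073 - (-6678 - 10685)*(-11456 + 47²*(1 + 47)) = 37073 - (-17363)*(-11456 + 2209*48) = 37073 - (-17363)*(-11456 + 106032) = 37073 - (-17363)*94576 = 37073 - 1*(-1642123088) = 37073 + 1642123088 = 1642160161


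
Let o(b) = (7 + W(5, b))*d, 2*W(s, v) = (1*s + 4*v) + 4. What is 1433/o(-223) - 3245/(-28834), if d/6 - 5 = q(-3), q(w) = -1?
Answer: -3740131/150340476 ≈ -0.024878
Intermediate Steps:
W(s, v) = 2 + s/2 + 2*v (W(s, v) = ((1*s + 4*v) + 4)/2 = ((s + 4*v) + 4)/2 = (4 + s + 4*v)/2 = 2 + s/2 + 2*v)
d = 24 (d = 30 + 6*(-1) = 30 - 6 = 24)
o(b) = 276 + 48*b (o(b) = (7 + (2 + (½)*5 + 2*b))*24 = (7 + (2 + 5/2 + 2*b))*24 = (7 + (9/2 + 2*b))*24 = (23/2 + 2*b)*24 = 276 + 48*b)
1433/o(-223) - 3245/(-28834) = 1433/(276 + 48*(-223)) - 3245/(-28834) = 1433/(276 - 10704) - 3245*(-1/28834) = 1433/(-10428) + 3245/28834 = 1433*(-1/10428) + 3245/28834 = -1433/10428 + 3245/28834 = -3740131/150340476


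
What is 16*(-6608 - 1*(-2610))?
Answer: -63968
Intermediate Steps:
16*(-6608 - 1*(-2610)) = 16*(-6608 + 2610) = 16*(-3998) = -63968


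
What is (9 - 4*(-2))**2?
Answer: 289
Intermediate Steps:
(9 - 4*(-2))**2 = (9 + 8)**2 = 17**2 = 289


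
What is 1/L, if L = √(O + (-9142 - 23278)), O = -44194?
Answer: -I*√6/678 ≈ -0.0036128*I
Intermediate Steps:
L = 113*I*√6 (L = √(-44194 + (-9142 - 23278)) = √(-44194 - 32420) = √(-76614) = 113*I*√6 ≈ 276.79*I)
1/L = 1/(113*I*√6) = -I*√6/678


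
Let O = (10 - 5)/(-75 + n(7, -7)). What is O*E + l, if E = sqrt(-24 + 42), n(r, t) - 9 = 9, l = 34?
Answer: 34 - 5*sqrt(2)/19 ≈ 33.628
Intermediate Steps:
n(r, t) = 18 (n(r, t) = 9 + 9 = 18)
E = 3*sqrt(2) (E = sqrt(18) = 3*sqrt(2) ≈ 4.2426)
O = -5/57 (O = (10 - 5)/(-75 + 18) = 5/(-57) = 5*(-1/57) = -5/57 ≈ -0.087719)
O*E + l = -5*sqrt(2)/19 + 34 = 34 - 5*sqrt(2)/19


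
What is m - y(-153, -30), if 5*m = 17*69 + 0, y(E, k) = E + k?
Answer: 2088/5 ≈ 417.60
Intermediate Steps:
m = 1173/5 (m = (17*69 + 0)/5 = (1173 + 0)/5 = (1/5)*1173 = 1173/5 ≈ 234.60)
m - y(-153, -30) = 1173/5 - (-153 - 30) = 1173/5 - 1*(-183) = 1173/5 + 183 = 2088/5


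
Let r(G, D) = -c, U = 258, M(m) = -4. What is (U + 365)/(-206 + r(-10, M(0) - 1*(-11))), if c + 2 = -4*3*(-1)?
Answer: -623/216 ≈ -2.8843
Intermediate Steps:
c = 10 (c = -2 - 4*3*(-1) = -2 - 12*(-1) = -2 + 12 = 10)
r(G, D) = -10 (r(G, D) = -1*10 = -10)
(U + 365)/(-206 + r(-10, M(0) - 1*(-11))) = (258 + 365)/(-206 - 10) = 623/(-216) = 623*(-1/216) = -623/216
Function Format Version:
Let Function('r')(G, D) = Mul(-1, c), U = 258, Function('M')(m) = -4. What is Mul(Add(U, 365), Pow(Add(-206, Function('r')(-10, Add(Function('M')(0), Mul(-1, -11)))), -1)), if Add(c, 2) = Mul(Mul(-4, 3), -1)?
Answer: Rational(-623, 216) ≈ -2.8843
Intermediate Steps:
c = 10 (c = Add(-2, Mul(Mul(-4, 3), -1)) = Add(-2, Mul(-12, -1)) = Add(-2, 12) = 10)
Function('r')(G, D) = -10 (Function('r')(G, D) = Mul(-1, 10) = -10)
Mul(Add(U, 365), Pow(Add(-206, Function('r')(-10, Add(Function('M')(0), Mul(-1, -11)))), -1)) = Mul(Add(258, 365), Pow(Add(-206, -10), -1)) = Mul(623, Pow(-216, -1)) = Mul(623, Rational(-1, 216)) = Rational(-623, 216)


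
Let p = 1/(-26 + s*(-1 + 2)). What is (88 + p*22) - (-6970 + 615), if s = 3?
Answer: 148167/23 ≈ 6442.0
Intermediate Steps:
p = -1/23 (p = 1/(-26 + 3*(-1 + 2)) = 1/(-26 + 3*1) = 1/(-26 + 3) = 1/(-23) = -1/23 ≈ -0.043478)
(88 + p*22) - (-6970 + 615) = (88 - 1/23*22) - (-6970 + 615) = (88 - 22/23) - 1*(-6355) = 2002/23 + 6355 = 148167/23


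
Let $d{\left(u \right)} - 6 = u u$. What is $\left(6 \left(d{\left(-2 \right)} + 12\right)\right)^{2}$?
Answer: $17424$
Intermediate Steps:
$d{\left(u \right)} = 6 + u^{2}$ ($d{\left(u \right)} = 6 + u u = 6 + u^{2}$)
$\left(6 \left(d{\left(-2 \right)} + 12\right)\right)^{2} = \left(6 \left(\left(6 + \left(-2\right)^{2}\right) + 12\right)\right)^{2} = \left(6 \left(\left(6 + 4\right) + 12\right)\right)^{2} = \left(6 \left(10 + 12\right)\right)^{2} = \left(6 \cdot 22\right)^{2} = 132^{2} = 17424$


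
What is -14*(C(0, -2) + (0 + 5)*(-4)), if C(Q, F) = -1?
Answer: 294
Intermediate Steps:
-14*(C(0, -2) + (0 + 5)*(-4)) = -14*(-1 + (0 + 5)*(-4)) = -14*(-1 + 5*(-4)) = -14*(-1 - 20) = -14*(-21) = 294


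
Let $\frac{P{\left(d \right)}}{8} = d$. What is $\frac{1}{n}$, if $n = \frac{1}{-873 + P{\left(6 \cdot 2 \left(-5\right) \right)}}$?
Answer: $-1353$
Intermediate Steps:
$P{\left(d \right)} = 8 d$
$n = - \frac{1}{1353}$ ($n = \frac{1}{-873 + 8 \cdot 6 \cdot 2 \left(-5\right)} = \frac{1}{-873 + 8 \cdot 12 \left(-5\right)} = \frac{1}{-873 + 8 \left(-60\right)} = \frac{1}{-873 - 480} = \frac{1}{-1353} = - \frac{1}{1353} \approx -0.0007391$)
$\frac{1}{n} = \frac{1}{- \frac{1}{1353}} = -1353$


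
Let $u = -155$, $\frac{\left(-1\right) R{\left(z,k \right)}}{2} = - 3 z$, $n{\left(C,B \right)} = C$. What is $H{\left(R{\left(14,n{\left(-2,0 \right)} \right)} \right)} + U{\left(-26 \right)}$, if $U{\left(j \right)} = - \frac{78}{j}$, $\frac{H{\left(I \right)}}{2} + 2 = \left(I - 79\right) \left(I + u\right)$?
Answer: $-711$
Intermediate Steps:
$R{\left(z,k \right)} = 6 z$ ($R{\left(z,k \right)} = - 2 \left(- 3 z\right) = 6 z$)
$H{\left(I \right)} = -4 + 2 \left(-155 + I\right) \left(-79 + I\right)$ ($H{\left(I \right)} = -4 + 2 \left(I - 79\right) \left(I - 155\right) = -4 + 2 \left(-79 + I\right) \left(-155 + I\right) = -4 + 2 \left(-155 + I\right) \left(-79 + I\right)$)
$H{\left(R{\left(14,n{\left(-2,0 \right)} \right)} \right)} + U{\left(-26 \right)} = \left(24486 - 468 \cdot 6 \cdot 14 + 2 \left(6 \cdot 14\right)^{2}\right) - \frac{78}{-26} = \left(24486 - 39312 + 2 \cdot 84^{2}\right) - -3 = \left(24486 - 39312 + 2 \cdot 7056\right) + 3 = \left(24486 - 39312 + 14112\right) + 3 = -714 + 3 = -711$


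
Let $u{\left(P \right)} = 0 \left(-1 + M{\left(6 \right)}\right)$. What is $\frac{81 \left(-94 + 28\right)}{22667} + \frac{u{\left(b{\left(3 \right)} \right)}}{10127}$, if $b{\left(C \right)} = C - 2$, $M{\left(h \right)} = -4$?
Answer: $- \frac{5346}{22667} \approx -0.23585$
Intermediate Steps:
$b{\left(C \right)} = -2 + C$ ($b{\left(C \right)} = C - 2 = -2 + C$)
$u{\left(P \right)} = 0$ ($u{\left(P \right)} = 0 \left(-1 - 4\right) = 0 \left(-5\right) = 0$)
$\frac{81 \left(-94 + 28\right)}{22667} + \frac{u{\left(b{\left(3 \right)} \right)}}{10127} = \frac{81 \left(-94 + 28\right)}{22667} + \frac{0}{10127} = 81 \left(-66\right) \frac{1}{22667} + 0 \cdot \frac{1}{10127} = \left(-5346\right) \frac{1}{22667} + 0 = - \frac{5346}{22667} + 0 = - \frac{5346}{22667}$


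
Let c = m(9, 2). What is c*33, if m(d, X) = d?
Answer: 297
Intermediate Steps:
c = 9
c*33 = 9*33 = 297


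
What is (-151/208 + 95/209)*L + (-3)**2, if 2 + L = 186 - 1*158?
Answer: 171/88 ≈ 1.9432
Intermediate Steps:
L = 26 (L = -2 + (186 - 1*158) = -2 + (186 - 158) = -2 + 28 = 26)
(-151/208 + 95/209)*L + (-3)**2 = (-151/208 + 95/209)*26 + (-3)**2 = (-151*1/208 + 95*(1/209))*26 + 9 = (-151/208 + 5/11)*26 + 9 = -621/2288*26 + 9 = -621/88 + 9 = 171/88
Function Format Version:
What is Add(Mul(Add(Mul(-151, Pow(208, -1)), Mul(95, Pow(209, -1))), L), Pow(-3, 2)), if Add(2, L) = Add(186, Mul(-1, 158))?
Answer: Rational(171, 88) ≈ 1.9432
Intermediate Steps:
L = 26 (L = Add(-2, Add(186, Mul(-1, 158))) = Add(-2, Add(186, -158)) = Add(-2, 28) = 26)
Add(Mul(Add(Mul(-151, Pow(208, -1)), Mul(95, Pow(209, -1))), L), Pow(-3, 2)) = Add(Mul(Add(Mul(-151, Pow(208, -1)), Mul(95, Pow(209, -1))), 26), Pow(-3, 2)) = Add(Mul(Add(Mul(-151, Rational(1, 208)), Mul(95, Rational(1, 209))), 26), 9) = Add(Mul(Add(Rational(-151, 208), Rational(5, 11)), 26), 9) = Add(Mul(Rational(-621, 2288), 26), 9) = Add(Rational(-621, 88), 9) = Rational(171, 88)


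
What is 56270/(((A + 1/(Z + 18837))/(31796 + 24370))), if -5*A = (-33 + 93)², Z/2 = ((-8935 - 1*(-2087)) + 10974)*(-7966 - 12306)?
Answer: -528636713503099740/120431309041 ≈ -4.3895e+6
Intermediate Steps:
Z = -167284544 (Z = 2*(((-8935 - 1*(-2087)) + 10974)*(-7966 - 12306)) = 2*(((-8935 + 2087) + 10974)*(-20272)) = 2*((-6848 + 10974)*(-20272)) = 2*(4126*(-20272)) = 2*(-83642272) = -167284544)
A = -720 (A = -(-33 + 93)²/5 = -⅕*60² = -⅕*3600 = -720)
56270/(((A + 1/(Z + 18837))/(31796 + 24370))) = 56270/(((-720 + 1/(-167284544 + 18837))/(31796 + 24370))) = 56270/(((-720 + 1/(-167265707))/56166)) = 56270/(((-720 - 1/167265707)*(1/56166))) = 56270/((-120431309041/167265707*1/56166)) = 56270/(-120431309041/9394645699362) = 56270*(-9394645699362/120431309041) = -528636713503099740/120431309041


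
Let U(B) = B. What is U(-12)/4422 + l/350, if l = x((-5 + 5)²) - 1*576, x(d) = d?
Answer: -212606/128975 ≈ -1.6484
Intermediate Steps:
l = -576 (l = (-5 + 5)² - 1*576 = 0² - 576 = 0 - 576 = -576)
U(-12)/4422 + l/350 = -12/4422 - 576/350 = -12*1/4422 - 576*1/350 = -2/737 - 288/175 = -212606/128975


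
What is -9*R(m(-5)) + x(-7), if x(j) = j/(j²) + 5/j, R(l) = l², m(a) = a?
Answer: -1581/7 ≈ -225.86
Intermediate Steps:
x(j) = 6/j (x(j) = j/j² + 5/j = 1/j + 5/j = 6/j)
-9*R(m(-5)) + x(-7) = -9*(-5)² + 6/(-7) = -9*25 + 6*(-⅐) = -225 - 6/7 = -1581/7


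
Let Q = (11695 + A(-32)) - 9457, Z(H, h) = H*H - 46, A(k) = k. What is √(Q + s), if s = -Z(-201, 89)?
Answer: I*√38149 ≈ 195.32*I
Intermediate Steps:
Z(H, h) = -46 + H² (Z(H, h) = H² - 46 = -46 + H²)
Q = 2206 (Q = (11695 - 32) - 9457 = 11663 - 9457 = 2206)
s = -40355 (s = -(-46 + (-201)²) = -(-46 + 40401) = -1*40355 = -40355)
√(Q + s) = √(2206 - 40355) = √(-38149) = I*√38149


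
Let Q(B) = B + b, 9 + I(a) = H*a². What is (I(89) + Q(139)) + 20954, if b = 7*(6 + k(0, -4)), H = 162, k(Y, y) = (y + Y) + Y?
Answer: 1304300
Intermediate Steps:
k(Y, y) = y + 2*Y (k(Y, y) = (Y + y) + Y = y + 2*Y)
b = 14 (b = 7*(6 + (-4 + 2*0)) = 7*(6 + (-4 + 0)) = 7*(6 - 4) = 7*2 = 14)
I(a) = -9 + 162*a²
Q(B) = 14 + B (Q(B) = B + 14 = 14 + B)
(I(89) + Q(139)) + 20954 = ((-9 + 162*89²) + (14 + 139)) + 20954 = ((-9 + 162*7921) + 153) + 20954 = ((-9 + 1283202) + 153) + 20954 = (1283193 + 153) + 20954 = 1283346 + 20954 = 1304300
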